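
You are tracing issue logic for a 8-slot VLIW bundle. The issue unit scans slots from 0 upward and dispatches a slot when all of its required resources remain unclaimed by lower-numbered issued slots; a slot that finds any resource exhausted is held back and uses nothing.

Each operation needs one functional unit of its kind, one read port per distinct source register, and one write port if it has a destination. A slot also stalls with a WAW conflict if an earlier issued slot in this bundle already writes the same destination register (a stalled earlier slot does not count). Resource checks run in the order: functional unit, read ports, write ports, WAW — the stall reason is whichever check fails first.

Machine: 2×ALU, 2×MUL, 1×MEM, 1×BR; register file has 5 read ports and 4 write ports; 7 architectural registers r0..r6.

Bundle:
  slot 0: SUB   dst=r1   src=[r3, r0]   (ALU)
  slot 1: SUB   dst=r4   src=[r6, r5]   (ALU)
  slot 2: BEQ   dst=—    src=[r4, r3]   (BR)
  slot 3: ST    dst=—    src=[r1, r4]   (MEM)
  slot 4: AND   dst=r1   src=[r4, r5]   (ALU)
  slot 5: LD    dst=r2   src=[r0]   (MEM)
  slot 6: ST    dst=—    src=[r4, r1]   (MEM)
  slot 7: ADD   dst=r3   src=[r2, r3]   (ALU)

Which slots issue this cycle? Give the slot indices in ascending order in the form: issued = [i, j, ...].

slot 0 (ALU): ISSUE — free A1,Mu2,Ld1,B1 rp3 wp3
slot 1 (ALU): ISSUE — free A0,Mu2,Ld1,B1 rp1 wp2
slot 2 (BR): stall RD_PORT — free A0,Mu2,Ld1,B1 rp1 wp2
slot 3 (MEM): stall RD_PORT — free A0,Mu2,Ld1,B1 rp1 wp2
slot 4 (ALU): stall FU — free A0,Mu2,Ld1,B1 rp1 wp2
slot 5 (MEM): ISSUE — free A0,Mu2,Ld0,B1 rp0 wp1
slot 6 (MEM): stall FU — free A0,Mu2,Ld0,B1 rp0 wp1
slot 7 (ALU): stall FU — free A0,Mu2,Ld0,B1 rp0 wp1

issued = [0, 1, 5]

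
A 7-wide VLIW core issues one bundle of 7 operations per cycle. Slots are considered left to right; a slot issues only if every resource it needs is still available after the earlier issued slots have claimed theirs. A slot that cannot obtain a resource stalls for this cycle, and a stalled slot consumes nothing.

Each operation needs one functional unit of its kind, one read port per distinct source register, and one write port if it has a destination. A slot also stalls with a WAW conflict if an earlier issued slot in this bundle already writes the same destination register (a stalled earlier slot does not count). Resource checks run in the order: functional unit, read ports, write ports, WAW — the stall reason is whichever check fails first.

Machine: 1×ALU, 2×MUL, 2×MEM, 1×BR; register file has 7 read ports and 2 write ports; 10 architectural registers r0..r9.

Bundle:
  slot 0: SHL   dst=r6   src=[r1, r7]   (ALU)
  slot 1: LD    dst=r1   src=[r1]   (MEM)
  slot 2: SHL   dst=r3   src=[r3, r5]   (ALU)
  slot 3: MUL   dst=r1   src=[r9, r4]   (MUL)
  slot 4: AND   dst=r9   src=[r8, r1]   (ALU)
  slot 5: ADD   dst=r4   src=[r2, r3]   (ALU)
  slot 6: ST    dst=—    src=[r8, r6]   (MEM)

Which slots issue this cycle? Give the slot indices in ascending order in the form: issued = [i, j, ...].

issued = [0, 1, 6]

slot 0 (ALU): ISSUE — free A0,Mu2,Ld2,B1 rp5 wp1
slot 1 (MEM): ISSUE — free A0,Mu2,Ld1,B1 rp4 wp0
slot 2 (ALU): stall FU — free A0,Mu2,Ld1,B1 rp4 wp0
slot 3 (MUL): stall WR_PORT — free A0,Mu2,Ld1,B1 rp4 wp0
slot 4 (ALU): stall FU — free A0,Mu2,Ld1,B1 rp4 wp0
slot 5 (ALU): stall FU — free A0,Mu2,Ld1,B1 rp4 wp0
slot 6 (MEM): ISSUE — free A0,Mu2,Ld0,B1 rp2 wp0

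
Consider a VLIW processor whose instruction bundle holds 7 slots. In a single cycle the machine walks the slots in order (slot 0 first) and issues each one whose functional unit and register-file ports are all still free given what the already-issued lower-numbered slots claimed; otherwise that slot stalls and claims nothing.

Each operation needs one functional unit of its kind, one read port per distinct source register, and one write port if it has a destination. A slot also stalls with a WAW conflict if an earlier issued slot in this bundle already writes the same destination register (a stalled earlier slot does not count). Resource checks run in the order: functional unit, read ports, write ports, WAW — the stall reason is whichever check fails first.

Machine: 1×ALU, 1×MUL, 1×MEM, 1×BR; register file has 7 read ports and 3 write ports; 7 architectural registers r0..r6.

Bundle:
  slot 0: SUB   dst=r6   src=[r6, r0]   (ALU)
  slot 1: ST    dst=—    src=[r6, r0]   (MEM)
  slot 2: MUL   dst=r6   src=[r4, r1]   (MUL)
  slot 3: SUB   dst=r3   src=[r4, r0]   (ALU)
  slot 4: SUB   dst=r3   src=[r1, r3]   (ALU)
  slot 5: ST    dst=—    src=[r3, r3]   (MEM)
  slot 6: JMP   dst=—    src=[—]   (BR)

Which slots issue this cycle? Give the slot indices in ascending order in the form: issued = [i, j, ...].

issued = [0, 1, 6]

[0] ALU needs rd=2 wr=1: ok; after: ALU=0 MUL=1 MEM=1 BR=1, R=5, W=2
[1] MEM needs rd=2 wr=0: ok; after: ALU=0 MUL=1 MEM=0 BR=1, R=3, W=2
[2] MUL needs rd=2 wr=1: WAW; after: ALU=0 MUL=1 MEM=0 BR=1, R=3, W=2
[3] ALU needs rd=2 wr=1: FU; after: ALU=0 MUL=1 MEM=0 BR=1, R=3, W=2
[4] ALU needs rd=2 wr=1: FU; after: ALU=0 MUL=1 MEM=0 BR=1, R=3, W=2
[5] MEM needs rd=1 wr=0: FU; after: ALU=0 MUL=1 MEM=0 BR=1, R=3, W=2
[6] BR needs rd=0 wr=0: ok; after: ALU=0 MUL=1 MEM=0 BR=0, R=3, W=2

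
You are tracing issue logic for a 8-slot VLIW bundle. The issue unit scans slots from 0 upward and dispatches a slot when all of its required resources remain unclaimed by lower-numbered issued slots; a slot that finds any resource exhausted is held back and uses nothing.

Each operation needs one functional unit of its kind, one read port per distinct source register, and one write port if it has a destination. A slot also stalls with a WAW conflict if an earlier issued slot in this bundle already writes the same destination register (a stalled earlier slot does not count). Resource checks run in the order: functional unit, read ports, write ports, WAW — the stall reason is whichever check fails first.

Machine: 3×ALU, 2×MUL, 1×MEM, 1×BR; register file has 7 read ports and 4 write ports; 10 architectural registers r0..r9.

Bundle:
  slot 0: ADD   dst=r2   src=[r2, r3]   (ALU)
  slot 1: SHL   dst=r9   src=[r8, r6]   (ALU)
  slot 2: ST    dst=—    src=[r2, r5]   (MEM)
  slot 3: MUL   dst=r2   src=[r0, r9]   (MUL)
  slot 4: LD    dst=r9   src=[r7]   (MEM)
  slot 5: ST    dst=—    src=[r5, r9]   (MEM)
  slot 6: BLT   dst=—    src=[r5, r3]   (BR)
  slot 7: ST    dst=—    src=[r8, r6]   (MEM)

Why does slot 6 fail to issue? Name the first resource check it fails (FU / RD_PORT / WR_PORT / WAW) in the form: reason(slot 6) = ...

reason(slot 6) = RD_PORT

(0) want 1×ALU +2rd +1wr — yes → AL2|MU2|ME1|BR1|rd5|wr3
(1) want 1×ALU +2rd +1wr — yes → AL1|MU2|ME1|BR1|rd3|wr2
(2) want 1×MEM +2rd +0wr — yes → AL1|MU2|ME0|BR1|rd1|wr2
(3) want 1×MUL +2rd +1wr — RD_PORT → AL1|MU2|ME0|BR1|rd1|wr2
(4) want 1×MEM +1rd +1wr — FU → AL1|MU2|ME0|BR1|rd1|wr2
(5) want 1×MEM +2rd +0wr — FU → AL1|MU2|ME0|BR1|rd1|wr2
(6) want 1×BR +2rd +0wr — RD_PORT → AL1|MU2|ME0|BR1|rd1|wr2
(7) want 1×MEM +2rd +0wr — FU → AL1|MU2|ME0|BR1|rd1|wr2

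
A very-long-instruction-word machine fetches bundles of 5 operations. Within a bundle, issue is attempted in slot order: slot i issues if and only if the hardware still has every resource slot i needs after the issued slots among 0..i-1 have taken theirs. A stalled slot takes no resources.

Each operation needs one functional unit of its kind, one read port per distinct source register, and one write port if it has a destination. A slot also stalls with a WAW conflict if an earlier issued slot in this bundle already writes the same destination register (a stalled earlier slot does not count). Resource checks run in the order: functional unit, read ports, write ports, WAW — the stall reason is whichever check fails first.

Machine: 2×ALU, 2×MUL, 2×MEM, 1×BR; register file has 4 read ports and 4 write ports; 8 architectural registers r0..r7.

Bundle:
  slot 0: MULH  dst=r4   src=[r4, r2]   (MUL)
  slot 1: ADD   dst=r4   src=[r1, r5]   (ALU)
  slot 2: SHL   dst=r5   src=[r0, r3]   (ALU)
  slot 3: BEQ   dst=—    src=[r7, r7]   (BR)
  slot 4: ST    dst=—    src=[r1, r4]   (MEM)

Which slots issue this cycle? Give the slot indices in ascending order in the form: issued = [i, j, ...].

(0) want 1×MUL +2rd +1wr — yes → AL2|MU1|ME2|BR1|rd2|wr3
(1) want 1×ALU +2rd +1wr — WAW → AL2|MU1|ME2|BR1|rd2|wr3
(2) want 1×ALU +2rd +1wr — yes → AL1|MU1|ME2|BR1|rd0|wr2
(3) want 1×BR +1rd +0wr — RD_PORT → AL1|MU1|ME2|BR1|rd0|wr2
(4) want 1×MEM +2rd +0wr — RD_PORT → AL1|MU1|ME2|BR1|rd0|wr2

issued = [0, 2]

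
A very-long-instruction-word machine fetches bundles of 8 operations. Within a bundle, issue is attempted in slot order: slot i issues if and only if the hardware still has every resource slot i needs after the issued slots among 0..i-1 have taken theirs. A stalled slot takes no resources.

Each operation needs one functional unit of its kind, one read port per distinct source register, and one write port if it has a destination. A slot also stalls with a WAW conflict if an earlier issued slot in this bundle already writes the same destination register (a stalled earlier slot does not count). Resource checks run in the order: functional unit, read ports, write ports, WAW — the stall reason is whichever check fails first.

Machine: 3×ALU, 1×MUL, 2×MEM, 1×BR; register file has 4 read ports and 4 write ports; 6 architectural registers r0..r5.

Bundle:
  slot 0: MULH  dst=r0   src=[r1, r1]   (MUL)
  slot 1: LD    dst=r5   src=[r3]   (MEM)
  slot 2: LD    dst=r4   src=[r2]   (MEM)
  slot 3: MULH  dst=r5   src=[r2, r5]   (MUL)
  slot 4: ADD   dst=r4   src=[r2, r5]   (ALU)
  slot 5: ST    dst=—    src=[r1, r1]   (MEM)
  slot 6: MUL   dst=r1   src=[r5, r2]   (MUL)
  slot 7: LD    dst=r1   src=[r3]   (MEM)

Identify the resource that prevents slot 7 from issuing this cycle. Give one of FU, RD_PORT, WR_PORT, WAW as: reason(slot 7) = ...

#0 MUL src=r1,r1 dispatched  <A:3 Mu:0 Ld:2 B:1 rd:3 wr:3>
#1 MEM src=r3 dispatched  <A:3 Mu:0 Ld:1 B:1 rd:2 wr:2>
#2 MEM src=r2 dispatched  <A:3 Mu:0 Ld:0 B:1 rd:1 wr:1>
#3 MUL src=r2,r5 held:FU  <A:3 Mu:0 Ld:0 B:1 rd:1 wr:1>
#4 ALU src=r2,r5 held:RD_PORT  <A:3 Mu:0 Ld:0 B:1 rd:1 wr:1>
#5 MEM src=r1,r1 held:FU  <A:3 Mu:0 Ld:0 B:1 rd:1 wr:1>
#6 MUL src=r5,r2 held:FU  <A:3 Mu:0 Ld:0 B:1 rd:1 wr:1>
#7 MEM src=r3 held:FU  <A:3 Mu:0 Ld:0 B:1 rd:1 wr:1>

reason(slot 7) = FU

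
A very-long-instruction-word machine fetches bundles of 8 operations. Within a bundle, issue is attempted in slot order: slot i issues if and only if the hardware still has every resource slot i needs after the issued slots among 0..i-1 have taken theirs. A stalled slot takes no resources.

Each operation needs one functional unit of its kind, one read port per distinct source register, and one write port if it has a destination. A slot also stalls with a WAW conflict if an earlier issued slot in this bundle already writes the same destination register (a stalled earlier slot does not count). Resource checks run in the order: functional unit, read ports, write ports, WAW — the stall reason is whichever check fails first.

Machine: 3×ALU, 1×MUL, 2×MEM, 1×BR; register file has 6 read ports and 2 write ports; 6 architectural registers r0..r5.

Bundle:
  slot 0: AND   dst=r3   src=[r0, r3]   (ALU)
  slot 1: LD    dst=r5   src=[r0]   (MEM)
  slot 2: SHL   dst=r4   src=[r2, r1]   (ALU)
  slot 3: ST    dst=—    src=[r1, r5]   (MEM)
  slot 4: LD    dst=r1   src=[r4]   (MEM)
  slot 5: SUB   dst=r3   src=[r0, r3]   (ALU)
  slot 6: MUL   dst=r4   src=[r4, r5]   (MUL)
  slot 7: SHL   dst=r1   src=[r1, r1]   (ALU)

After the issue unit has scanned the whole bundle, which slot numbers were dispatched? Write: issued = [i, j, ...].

(0) want 1×ALU +2rd +1wr — yes → AL2|MU1|ME2|BR1|rd4|wr1
(1) want 1×MEM +1rd +1wr — yes → AL2|MU1|ME1|BR1|rd3|wr0
(2) want 1×ALU +2rd +1wr — WR_PORT → AL2|MU1|ME1|BR1|rd3|wr0
(3) want 1×MEM +2rd +0wr — yes → AL2|MU1|ME0|BR1|rd1|wr0
(4) want 1×MEM +1rd +1wr — FU → AL2|MU1|ME0|BR1|rd1|wr0
(5) want 1×ALU +2rd +1wr — RD_PORT → AL2|MU1|ME0|BR1|rd1|wr0
(6) want 1×MUL +2rd +1wr — RD_PORT → AL2|MU1|ME0|BR1|rd1|wr0
(7) want 1×ALU +1rd +1wr — WR_PORT → AL2|MU1|ME0|BR1|rd1|wr0

issued = [0, 1, 3]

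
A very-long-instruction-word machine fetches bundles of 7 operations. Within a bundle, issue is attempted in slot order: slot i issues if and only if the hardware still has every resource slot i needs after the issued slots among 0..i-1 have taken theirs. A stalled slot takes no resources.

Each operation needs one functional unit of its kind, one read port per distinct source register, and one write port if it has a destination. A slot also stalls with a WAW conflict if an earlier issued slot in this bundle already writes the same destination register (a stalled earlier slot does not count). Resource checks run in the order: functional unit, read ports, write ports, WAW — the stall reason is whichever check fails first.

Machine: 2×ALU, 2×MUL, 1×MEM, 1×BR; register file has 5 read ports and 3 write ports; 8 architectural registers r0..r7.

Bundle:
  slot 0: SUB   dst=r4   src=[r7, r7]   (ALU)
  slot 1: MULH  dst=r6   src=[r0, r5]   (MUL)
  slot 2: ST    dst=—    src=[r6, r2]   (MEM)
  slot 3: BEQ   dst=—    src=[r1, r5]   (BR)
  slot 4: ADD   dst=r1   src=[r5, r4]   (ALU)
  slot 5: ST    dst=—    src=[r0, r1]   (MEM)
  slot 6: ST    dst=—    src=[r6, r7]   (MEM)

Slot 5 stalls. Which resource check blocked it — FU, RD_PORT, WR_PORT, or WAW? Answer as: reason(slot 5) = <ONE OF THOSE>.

reason(slot 5) = FU

[0] ALU needs rd=1 wr=1: ok; after: ALU=1 MUL=2 MEM=1 BR=1, R=4, W=2
[1] MUL needs rd=2 wr=1: ok; after: ALU=1 MUL=1 MEM=1 BR=1, R=2, W=1
[2] MEM needs rd=2 wr=0: ok; after: ALU=1 MUL=1 MEM=0 BR=1, R=0, W=1
[3] BR needs rd=2 wr=0: RD_PORT; after: ALU=1 MUL=1 MEM=0 BR=1, R=0, W=1
[4] ALU needs rd=2 wr=1: RD_PORT; after: ALU=1 MUL=1 MEM=0 BR=1, R=0, W=1
[5] MEM needs rd=2 wr=0: FU; after: ALU=1 MUL=1 MEM=0 BR=1, R=0, W=1
[6] MEM needs rd=2 wr=0: FU; after: ALU=1 MUL=1 MEM=0 BR=1, R=0, W=1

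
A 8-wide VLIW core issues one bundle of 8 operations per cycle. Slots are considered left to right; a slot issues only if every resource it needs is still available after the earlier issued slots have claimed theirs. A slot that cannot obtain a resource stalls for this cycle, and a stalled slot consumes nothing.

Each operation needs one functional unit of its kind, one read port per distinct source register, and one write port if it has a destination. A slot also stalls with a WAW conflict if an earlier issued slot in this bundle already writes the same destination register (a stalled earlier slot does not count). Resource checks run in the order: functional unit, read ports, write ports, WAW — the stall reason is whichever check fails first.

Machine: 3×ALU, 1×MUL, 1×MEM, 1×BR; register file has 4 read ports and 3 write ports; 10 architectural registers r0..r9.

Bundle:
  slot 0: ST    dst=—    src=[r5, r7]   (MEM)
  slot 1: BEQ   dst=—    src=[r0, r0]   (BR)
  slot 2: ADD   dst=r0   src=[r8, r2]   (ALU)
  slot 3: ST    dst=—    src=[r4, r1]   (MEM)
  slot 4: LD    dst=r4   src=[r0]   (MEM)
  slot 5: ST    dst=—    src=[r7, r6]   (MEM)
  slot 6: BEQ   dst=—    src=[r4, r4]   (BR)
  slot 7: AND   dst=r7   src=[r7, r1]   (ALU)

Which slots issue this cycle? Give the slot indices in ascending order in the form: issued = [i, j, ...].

issued = [0, 1]

#0 MEM src=r5,r7 dispatched  <A:3 Mu:1 Ld:0 B:1 rd:2 wr:3>
#1 BR src=r0,r0 dispatched  <A:3 Mu:1 Ld:0 B:0 rd:1 wr:3>
#2 ALU src=r8,r2 held:RD_PORT  <A:3 Mu:1 Ld:0 B:0 rd:1 wr:3>
#3 MEM src=r4,r1 held:FU  <A:3 Mu:1 Ld:0 B:0 rd:1 wr:3>
#4 MEM src=r0 held:FU  <A:3 Mu:1 Ld:0 B:0 rd:1 wr:3>
#5 MEM src=r7,r6 held:FU  <A:3 Mu:1 Ld:0 B:0 rd:1 wr:3>
#6 BR src=r4,r4 held:FU  <A:3 Mu:1 Ld:0 B:0 rd:1 wr:3>
#7 ALU src=r7,r1 held:RD_PORT  <A:3 Mu:1 Ld:0 B:0 rd:1 wr:3>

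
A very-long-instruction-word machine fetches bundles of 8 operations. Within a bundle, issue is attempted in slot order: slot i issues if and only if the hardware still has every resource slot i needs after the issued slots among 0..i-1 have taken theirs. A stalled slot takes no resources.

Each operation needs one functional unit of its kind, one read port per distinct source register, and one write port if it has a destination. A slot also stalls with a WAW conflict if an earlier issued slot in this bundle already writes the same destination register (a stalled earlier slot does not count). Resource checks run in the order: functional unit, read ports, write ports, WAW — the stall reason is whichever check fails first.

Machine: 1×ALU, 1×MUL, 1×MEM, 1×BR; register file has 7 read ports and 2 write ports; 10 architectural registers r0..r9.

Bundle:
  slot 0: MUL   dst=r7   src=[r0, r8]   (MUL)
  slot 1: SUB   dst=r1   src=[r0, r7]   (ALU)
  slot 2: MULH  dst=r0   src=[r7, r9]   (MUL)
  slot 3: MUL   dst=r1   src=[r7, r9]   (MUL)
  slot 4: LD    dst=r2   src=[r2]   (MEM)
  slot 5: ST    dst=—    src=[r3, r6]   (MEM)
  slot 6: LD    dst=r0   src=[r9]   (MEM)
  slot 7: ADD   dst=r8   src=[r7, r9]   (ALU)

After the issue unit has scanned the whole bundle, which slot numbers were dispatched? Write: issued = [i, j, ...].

issued = [0, 1, 5]

slot 0 (MUL): ISSUE — free A1,Mu0,Ld1,B1 rp5 wp1
slot 1 (ALU): ISSUE — free A0,Mu0,Ld1,B1 rp3 wp0
slot 2 (MUL): stall FU — free A0,Mu0,Ld1,B1 rp3 wp0
slot 3 (MUL): stall FU — free A0,Mu0,Ld1,B1 rp3 wp0
slot 4 (MEM): stall WR_PORT — free A0,Mu0,Ld1,B1 rp3 wp0
slot 5 (MEM): ISSUE — free A0,Mu0,Ld0,B1 rp1 wp0
slot 6 (MEM): stall FU — free A0,Mu0,Ld0,B1 rp1 wp0
slot 7 (ALU): stall FU — free A0,Mu0,Ld0,B1 rp1 wp0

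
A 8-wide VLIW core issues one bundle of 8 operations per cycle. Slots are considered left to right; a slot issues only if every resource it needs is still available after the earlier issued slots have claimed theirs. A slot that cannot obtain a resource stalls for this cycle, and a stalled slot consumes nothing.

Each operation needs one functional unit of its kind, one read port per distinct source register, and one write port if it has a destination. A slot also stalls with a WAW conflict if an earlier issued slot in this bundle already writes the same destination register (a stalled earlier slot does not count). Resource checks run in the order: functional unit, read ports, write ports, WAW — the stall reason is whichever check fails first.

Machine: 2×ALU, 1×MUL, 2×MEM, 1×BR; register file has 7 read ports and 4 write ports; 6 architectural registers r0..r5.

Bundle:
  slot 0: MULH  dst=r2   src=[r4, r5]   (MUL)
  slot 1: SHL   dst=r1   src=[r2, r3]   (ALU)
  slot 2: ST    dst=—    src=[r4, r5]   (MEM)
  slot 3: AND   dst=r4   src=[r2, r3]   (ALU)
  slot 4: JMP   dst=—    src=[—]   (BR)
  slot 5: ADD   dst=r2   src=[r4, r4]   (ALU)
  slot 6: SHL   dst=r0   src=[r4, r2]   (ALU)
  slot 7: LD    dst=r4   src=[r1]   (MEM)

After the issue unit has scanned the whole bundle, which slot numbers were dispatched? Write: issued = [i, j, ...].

#0 MUL src=r4,r5 dispatched  <A:2 Mu:0 Ld:2 B:1 rd:5 wr:3>
#1 ALU src=r2,r3 dispatched  <A:1 Mu:0 Ld:2 B:1 rd:3 wr:2>
#2 MEM src=r4,r5 dispatched  <A:1 Mu:0 Ld:1 B:1 rd:1 wr:2>
#3 ALU src=r2,r3 held:RD_PORT  <A:1 Mu:0 Ld:1 B:1 rd:1 wr:2>
#4 BR src=- dispatched  <A:1 Mu:0 Ld:1 B:0 rd:1 wr:2>
#5 ALU src=r4,r4 held:WAW  <A:1 Mu:0 Ld:1 B:0 rd:1 wr:2>
#6 ALU src=r4,r2 held:RD_PORT  <A:1 Mu:0 Ld:1 B:0 rd:1 wr:2>
#7 MEM src=r1 dispatched  <A:1 Mu:0 Ld:0 B:0 rd:0 wr:1>

issued = [0, 1, 2, 4, 7]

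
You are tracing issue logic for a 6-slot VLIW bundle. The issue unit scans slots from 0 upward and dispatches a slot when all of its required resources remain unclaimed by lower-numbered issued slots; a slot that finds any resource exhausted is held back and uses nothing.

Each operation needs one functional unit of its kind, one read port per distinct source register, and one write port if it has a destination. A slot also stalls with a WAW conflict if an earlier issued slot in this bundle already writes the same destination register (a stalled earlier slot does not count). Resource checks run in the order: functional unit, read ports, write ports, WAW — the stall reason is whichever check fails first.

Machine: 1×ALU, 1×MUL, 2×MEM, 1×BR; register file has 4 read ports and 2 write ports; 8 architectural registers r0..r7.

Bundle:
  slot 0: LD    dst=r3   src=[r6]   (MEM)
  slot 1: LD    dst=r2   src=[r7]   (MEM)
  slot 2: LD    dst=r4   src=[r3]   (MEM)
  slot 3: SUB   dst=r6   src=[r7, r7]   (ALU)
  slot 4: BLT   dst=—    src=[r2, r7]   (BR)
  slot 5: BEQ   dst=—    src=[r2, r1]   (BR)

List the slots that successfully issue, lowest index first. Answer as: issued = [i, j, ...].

(0) want 1×MEM +1rd +1wr — yes → AL1|MU1|ME1|BR1|rd3|wr1
(1) want 1×MEM +1rd +1wr — yes → AL1|MU1|ME0|BR1|rd2|wr0
(2) want 1×MEM +1rd +1wr — FU → AL1|MU1|ME0|BR1|rd2|wr0
(3) want 1×ALU +1rd +1wr — WR_PORT → AL1|MU1|ME0|BR1|rd2|wr0
(4) want 1×BR +2rd +0wr — yes → AL1|MU1|ME0|BR0|rd0|wr0
(5) want 1×BR +2rd +0wr — FU → AL1|MU1|ME0|BR0|rd0|wr0

issued = [0, 1, 4]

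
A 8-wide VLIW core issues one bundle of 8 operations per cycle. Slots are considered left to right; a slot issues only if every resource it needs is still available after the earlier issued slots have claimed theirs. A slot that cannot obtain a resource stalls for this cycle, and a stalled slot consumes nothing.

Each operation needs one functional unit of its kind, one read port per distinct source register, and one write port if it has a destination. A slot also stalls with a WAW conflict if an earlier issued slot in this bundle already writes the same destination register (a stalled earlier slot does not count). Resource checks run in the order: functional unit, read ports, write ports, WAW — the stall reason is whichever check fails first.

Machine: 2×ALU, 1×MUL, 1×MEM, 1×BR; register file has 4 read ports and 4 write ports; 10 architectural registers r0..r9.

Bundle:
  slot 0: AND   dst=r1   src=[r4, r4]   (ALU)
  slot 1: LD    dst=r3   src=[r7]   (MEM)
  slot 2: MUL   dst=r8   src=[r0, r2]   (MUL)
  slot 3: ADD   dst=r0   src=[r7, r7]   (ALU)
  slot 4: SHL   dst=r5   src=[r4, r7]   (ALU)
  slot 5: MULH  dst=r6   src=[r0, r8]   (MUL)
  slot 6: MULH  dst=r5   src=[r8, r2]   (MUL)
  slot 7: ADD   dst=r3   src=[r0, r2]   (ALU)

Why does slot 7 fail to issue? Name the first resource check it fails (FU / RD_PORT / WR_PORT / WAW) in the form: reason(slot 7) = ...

slot 0 (ALU): ISSUE — free A1,Mu1,Ld1,B1 rp3 wp3
slot 1 (MEM): ISSUE — free A1,Mu1,Ld0,B1 rp2 wp2
slot 2 (MUL): ISSUE — free A1,Mu0,Ld0,B1 rp0 wp1
slot 3 (ALU): stall RD_PORT — free A1,Mu0,Ld0,B1 rp0 wp1
slot 4 (ALU): stall RD_PORT — free A1,Mu0,Ld0,B1 rp0 wp1
slot 5 (MUL): stall FU — free A1,Mu0,Ld0,B1 rp0 wp1
slot 6 (MUL): stall FU — free A1,Mu0,Ld0,B1 rp0 wp1
slot 7 (ALU): stall RD_PORT — free A1,Mu0,Ld0,B1 rp0 wp1

reason(slot 7) = RD_PORT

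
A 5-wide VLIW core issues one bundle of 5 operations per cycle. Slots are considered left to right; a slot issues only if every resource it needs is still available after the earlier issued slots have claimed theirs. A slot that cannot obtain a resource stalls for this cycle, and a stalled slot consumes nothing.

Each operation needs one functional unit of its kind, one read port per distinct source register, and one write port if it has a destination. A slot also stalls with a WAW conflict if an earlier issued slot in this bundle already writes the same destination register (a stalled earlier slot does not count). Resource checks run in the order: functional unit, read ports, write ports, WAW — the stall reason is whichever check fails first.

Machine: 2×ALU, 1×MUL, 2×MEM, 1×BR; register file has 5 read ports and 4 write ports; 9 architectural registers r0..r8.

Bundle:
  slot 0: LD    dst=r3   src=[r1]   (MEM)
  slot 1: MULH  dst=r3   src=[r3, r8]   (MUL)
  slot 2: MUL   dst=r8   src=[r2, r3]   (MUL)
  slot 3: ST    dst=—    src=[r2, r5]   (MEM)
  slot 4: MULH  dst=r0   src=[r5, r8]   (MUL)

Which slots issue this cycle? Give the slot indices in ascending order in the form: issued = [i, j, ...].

[0] MEM needs rd=1 wr=1: ok; after: ALU=2 MUL=1 MEM=1 BR=1, R=4, W=3
[1] MUL needs rd=2 wr=1: WAW; after: ALU=2 MUL=1 MEM=1 BR=1, R=4, W=3
[2] MUL needs rd=2 wr=1: ok; after: ALU=2 MUL=0 MEM=1 BR=1, R=2, W=2
[3] MEM needs rd=2 wr=0: ok; after: ALU=2 MUL=0 MEM=0 BR=1, R=0, W=2
[4] MUL needs rd=2 wr=1: FU; after: ALU=2 MUL=0 MEM=0 BR=1, R=0, W=2

issued = [0, 2, 3]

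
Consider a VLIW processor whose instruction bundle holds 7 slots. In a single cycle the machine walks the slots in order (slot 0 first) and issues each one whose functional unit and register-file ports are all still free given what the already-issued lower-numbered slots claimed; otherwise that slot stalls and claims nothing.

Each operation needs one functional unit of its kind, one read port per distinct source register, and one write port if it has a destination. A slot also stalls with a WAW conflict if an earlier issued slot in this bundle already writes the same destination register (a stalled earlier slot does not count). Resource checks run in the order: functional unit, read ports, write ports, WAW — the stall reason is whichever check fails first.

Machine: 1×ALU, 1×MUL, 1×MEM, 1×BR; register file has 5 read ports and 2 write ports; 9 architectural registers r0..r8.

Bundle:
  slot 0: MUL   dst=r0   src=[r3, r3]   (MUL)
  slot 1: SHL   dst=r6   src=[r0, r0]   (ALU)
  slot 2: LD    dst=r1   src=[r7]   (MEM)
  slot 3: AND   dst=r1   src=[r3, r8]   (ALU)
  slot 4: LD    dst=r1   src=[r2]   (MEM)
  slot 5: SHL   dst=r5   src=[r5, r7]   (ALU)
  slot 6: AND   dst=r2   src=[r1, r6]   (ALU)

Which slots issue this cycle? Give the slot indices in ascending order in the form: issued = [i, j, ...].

#0 MUL src=r3,r3 dispatched  <A:1 Mu:0 Ld:1 B:1 rd:4 wr:1>
#1 ALU src=r0,r0 dispatched  <A:0 Mu:0 Ld:1 B:1 rd:3 wr:0>
#2 MEM src=r7 held:WR_PORT  <A:0 Mu:0 Ld:1 B:1 rd:3 wr:0>
#3 ALU src=r3,r8 held:FU  <A:0 Mu:0 Ld:1 B:1 rd:3 wr:0>
#4 MEM src=r2 held:WR_PORT  <A:0 Mu:0 Ld:1 B:1 rd:3 wr:0>
#5 ALU src=r5,r7 held:FU  <A:0 Mu:0 Ld:1 B:1 rd:3 wr:0>
#6 ALU src=r1,r6 held:FU  <A:0 Mu:0 Ld:1 B:1 rd:3 wr:0>

issued = [0, 1]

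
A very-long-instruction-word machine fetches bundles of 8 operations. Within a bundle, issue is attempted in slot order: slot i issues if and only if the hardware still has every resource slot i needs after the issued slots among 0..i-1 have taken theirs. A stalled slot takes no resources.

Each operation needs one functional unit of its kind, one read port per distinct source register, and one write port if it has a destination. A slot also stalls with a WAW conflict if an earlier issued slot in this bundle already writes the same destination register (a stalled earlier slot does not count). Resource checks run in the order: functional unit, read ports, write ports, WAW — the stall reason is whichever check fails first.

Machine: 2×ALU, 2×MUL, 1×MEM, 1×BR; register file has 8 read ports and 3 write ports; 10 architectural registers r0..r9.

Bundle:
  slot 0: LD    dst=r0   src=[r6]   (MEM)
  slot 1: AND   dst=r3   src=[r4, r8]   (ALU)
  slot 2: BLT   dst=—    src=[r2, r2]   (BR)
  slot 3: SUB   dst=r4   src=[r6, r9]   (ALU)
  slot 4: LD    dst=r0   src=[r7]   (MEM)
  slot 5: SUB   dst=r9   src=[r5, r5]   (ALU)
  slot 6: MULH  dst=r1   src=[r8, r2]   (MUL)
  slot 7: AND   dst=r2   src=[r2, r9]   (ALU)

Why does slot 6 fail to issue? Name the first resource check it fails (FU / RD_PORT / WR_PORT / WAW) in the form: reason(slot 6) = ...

reason(slot 6) = WR_PORT

(0) want 1×MEM +1rd +1wr — yes → AL2|MU2|ME0|BR1|rd7|wr2
(1) want 1×ALU +2rd +1wr — yes → AL1|MU2|ME0|BR1|rd5|wr1
(2) want 1×BR +1rd +0wr — yes → AL1|MU2|ME0|BR0|rd4|wr1
(3) want 1×ALU +2rd +1wr — yes → AL0|MU2|ME0|BR0|rd2|wr0
(4) want 1×MEM +1rd +1wr — FU → AL0|MU2|ME0|BR0|rd2|wr0
(5) want 1×ALU +1rd +1wr — FU → AL0|MU2|ME0|BR0|rd2|wr0
(6) want 1×MUL +2rd +1wr — WR_PORT → AL0|MU2|ME0|BR0|rd2|wr0
(7) want 1×ALU +2rd +1wr — FU → AL0|MU2|ME0|BR0|rd2|wr0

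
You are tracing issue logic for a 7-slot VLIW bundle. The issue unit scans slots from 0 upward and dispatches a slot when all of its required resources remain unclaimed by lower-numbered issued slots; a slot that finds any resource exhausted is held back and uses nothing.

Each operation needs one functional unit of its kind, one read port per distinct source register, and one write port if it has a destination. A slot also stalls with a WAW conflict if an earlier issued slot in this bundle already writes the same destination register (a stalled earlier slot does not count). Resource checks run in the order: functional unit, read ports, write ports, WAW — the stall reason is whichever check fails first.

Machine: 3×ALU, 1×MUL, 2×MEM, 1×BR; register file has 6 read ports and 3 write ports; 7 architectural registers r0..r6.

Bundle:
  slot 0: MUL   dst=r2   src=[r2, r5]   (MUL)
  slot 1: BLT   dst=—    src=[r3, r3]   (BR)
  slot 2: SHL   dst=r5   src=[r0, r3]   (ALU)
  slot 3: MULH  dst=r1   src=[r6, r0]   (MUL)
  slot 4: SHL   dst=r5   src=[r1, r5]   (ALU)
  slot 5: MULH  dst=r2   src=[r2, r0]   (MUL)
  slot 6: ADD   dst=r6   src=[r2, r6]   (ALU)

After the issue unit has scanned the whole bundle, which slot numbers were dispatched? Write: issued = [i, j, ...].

issued = [0, 1, 2]

  0. MUL→r2 ⇒ go  {3A/0Mu/2Ld/1B | 4r 2w}
  1. BR ⇒ go  {3A/0Mu/2Ld/0B | 3r 2w}
  2. ALU→r5 ⇒ go  {2A/0Mu/2Ld/0B | 1r 1w}
  3. MUL→r1 ⇒ no(FU)  {2A/0Mu/2Ld/0B | 1r 1w}
  4. ALU→r5 ⇒ no(RD_PORT)  {2A/0Mu/2Ld/0B | 1r 1w}
  5. MUL→r2 ⇒ no(FU)  {2A/0Mu/2Ld/0B | 1r 1w}
  6. ALU→r6 ⇒ no(RD_PORT)  {2A/0Mu/2Ld/0B | 1r 1w}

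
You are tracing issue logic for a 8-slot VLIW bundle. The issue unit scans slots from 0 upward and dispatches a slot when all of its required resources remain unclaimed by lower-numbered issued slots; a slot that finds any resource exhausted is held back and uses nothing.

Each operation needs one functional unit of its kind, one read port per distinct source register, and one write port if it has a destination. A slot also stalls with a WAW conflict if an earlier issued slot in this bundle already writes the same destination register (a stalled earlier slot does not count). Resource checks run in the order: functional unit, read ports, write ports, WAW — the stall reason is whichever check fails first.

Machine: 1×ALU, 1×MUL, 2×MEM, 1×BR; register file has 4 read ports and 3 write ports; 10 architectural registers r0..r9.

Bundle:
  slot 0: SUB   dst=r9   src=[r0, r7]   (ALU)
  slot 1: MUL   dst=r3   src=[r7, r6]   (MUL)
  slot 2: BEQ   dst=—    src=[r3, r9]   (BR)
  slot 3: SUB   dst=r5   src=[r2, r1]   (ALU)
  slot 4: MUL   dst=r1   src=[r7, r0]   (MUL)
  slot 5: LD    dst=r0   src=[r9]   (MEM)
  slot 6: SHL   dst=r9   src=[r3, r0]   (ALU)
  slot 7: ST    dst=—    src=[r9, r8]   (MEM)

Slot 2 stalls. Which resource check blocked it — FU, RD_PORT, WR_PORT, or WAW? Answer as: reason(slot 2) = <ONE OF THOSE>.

slot 0 (ALU): ISSUE — free A0,Mu1,Ld2,B1 rp2 wp2
slot 1 (MUL): ISSUE — free A0,Mu0,Ld2,B1 rp0 wp1
slot 2 (BR): stall RD_PORT — free A0,Mu0,Ld2,B1 rp0 wp1
slot 3 (ALU): stall FU — free A0,Mu0,Ld2,B1 rp0 wp1
slot 4 (MUL): stall FU — free A0,Mu0,Ld2,B1 rp0 wp1
slot 5 (MEM): stall RD_PORT — free A0,Mu0,Ld2,B1 rp0 wp1
slot 6 (ALU): stall FU — free A0,Mu0,Ld2,B1 rp0 wp1
slot 7 (MEM): stall RD_PORT — free A0,Mu0,Ld2,B1 rp0 wp1

reason(slot 2) = RD_PORT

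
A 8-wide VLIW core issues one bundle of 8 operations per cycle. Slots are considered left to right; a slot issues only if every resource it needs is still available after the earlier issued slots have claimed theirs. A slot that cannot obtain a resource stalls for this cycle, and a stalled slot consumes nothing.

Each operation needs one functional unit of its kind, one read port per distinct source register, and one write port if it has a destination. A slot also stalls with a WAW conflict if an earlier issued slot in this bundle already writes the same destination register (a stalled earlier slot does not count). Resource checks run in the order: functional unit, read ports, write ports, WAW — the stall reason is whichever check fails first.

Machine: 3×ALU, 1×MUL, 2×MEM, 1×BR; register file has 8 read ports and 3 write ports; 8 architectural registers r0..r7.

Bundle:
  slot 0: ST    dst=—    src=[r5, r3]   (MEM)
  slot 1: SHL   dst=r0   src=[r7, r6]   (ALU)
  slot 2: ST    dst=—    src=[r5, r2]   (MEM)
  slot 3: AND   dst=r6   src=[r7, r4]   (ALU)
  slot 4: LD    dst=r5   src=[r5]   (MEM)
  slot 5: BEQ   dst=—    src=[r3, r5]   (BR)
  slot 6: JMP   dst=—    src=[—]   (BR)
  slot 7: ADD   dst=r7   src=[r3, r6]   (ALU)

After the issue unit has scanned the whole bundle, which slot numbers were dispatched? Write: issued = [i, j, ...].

issued = [0, 1, 2, 3, 6]

#0 MEM src=r5,r3 dispatched  <A:3 Mu:1 Ld:1 B:1 rd:6 wr:3>
#1 ALU src=r7,r6 dispatched  <A:2 Mu:1 Ld:1 B:1 rd:4 wr:2>
#2 MEM src=r5,r2 dispatched  <A:2 Mu:1 Ld:0 B:1 rd:2 wr:2>
#3 ALU src=r7,r4 dispatched  <A:1 Mu:1 Ld:0 B:1 rd:0 wr:1>
#4 MEM src=r5 held:FU  <A:1 Mu:1 Ld:0 B:1 rd:0 wr:1>
#5 BR src=r3,r5 held:RD_PORT  <A:1 Mu:1 Ld:0 B:1 rd:0 wr:1>
#6 BR src=- dispatched  <A:1 Mu:1 Ld:0 B:0 rd:0 wr:1>
#7 ALU src=r3,r6 held:RD_PORT  <A:1 Mu:1 Ld:0 B:0 rd:0 wr:1>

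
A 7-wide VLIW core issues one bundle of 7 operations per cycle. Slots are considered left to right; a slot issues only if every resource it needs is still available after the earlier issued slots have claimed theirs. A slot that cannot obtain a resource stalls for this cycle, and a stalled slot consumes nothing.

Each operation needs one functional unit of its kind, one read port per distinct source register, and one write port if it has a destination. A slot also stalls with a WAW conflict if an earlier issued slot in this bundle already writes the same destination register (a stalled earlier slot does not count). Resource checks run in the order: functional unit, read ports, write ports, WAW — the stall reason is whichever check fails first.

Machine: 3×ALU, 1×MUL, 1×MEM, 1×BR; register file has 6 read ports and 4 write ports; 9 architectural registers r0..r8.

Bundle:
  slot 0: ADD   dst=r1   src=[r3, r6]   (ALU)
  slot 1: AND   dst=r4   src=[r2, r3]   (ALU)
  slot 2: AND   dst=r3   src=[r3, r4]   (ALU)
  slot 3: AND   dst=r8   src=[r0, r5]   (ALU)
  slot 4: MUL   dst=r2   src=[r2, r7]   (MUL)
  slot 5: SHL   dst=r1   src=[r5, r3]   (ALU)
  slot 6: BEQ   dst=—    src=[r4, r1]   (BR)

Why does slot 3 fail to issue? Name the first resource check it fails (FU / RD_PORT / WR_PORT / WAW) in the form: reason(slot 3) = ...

reason(slot 3) = FU

  0. ALU→r1 ⇒ go  {2A/1Mu/1Ld/1B | 4r 3w}
  1. ALU→r4 ⇒ go  {1A/1Mu/1Ld/1B | 2r 2w}
  2. ALU→r3 ⇒ go  {0A/1Mu/1Ld/1B | 0r 1w}
  3. ALU→r8 ⇒ no(FU)  {0A/1Mu/1Ld/1B | 0r 1w}
  4. MUL→r2 ⇒ no(RD_PORT)  {0A/1Mu/1Ld/1B | 0r 1w}
  5. ALU→r1 ⇒ no(FU)  {0A/1Mu/1Ld/1B | 0r 1w}
  6. BR ⇒ no(RD_PORT)  {0A/1Mu/1Ld/1B | 0r 1w}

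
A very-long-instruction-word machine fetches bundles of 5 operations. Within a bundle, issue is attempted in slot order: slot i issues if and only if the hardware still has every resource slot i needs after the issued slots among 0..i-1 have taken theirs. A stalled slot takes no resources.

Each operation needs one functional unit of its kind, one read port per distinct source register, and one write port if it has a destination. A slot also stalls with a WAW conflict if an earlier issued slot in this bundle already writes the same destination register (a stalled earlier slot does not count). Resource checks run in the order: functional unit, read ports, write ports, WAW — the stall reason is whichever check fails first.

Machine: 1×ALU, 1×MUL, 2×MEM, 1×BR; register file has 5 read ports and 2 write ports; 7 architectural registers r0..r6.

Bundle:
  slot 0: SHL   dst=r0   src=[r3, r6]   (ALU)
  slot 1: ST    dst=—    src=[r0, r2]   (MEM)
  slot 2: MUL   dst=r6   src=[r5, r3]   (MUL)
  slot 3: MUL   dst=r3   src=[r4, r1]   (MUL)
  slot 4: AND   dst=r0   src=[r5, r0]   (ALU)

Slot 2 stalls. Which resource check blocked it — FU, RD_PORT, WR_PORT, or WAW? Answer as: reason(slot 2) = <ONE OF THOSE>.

reason(slot 2) = RD_PORT

[0] ALU needs rd=2 wr=1: ok; after: ALU=0 MUL=1 MEM=2 BR=1, R=3, W=1
[1] MEM needs rd=2 wr=0: ok; after: ALU=0 MUL=1 MEM=1 BR=1, R=1, W=1
[2] MUL needs rd=2 wr=1: RD_PORT; after: ALU=0 MUL=1 MEM=1 BR=1, R=1, W=1
[3] MUL needs rd=2 wr=1: RD_PORT; after: ALU=0 MUL=1 MEM=1 BR=1, R=1, W=1
[4] ALU needs rd=2 wr=1: FU; after: ALU=0 MUL=1 MEM=1 BR=1, R=1, W=1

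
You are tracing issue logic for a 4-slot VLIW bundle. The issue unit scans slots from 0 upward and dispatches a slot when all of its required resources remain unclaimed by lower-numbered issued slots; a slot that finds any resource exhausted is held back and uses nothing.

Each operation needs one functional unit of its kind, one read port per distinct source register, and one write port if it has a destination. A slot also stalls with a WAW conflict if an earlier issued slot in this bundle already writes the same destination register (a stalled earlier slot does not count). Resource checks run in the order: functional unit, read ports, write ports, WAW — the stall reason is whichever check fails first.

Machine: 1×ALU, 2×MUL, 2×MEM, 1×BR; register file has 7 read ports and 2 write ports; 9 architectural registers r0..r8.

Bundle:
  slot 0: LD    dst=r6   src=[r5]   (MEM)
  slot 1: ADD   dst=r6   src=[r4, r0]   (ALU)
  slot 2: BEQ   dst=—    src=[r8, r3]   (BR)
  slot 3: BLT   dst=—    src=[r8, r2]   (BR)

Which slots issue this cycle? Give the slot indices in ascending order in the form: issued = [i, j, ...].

issued = [0, 2]

(0) want 1×MEM +1rd +1wr — yes → AL1|MU2|ME1|BR1|rd6|wr1
(1) want 1×ALU +2rd +1wr — WAW → AL1|MU2|ME1|BR1|rd6|wr1
(2) want 1×BR +2rd +0wr — yes → AL1|MU2|ME1|BR0|rd4|wr1
(3) want 1×BR +2rd +0wr — FU → AL1|MU2|ME1|BR0|rd4|wr1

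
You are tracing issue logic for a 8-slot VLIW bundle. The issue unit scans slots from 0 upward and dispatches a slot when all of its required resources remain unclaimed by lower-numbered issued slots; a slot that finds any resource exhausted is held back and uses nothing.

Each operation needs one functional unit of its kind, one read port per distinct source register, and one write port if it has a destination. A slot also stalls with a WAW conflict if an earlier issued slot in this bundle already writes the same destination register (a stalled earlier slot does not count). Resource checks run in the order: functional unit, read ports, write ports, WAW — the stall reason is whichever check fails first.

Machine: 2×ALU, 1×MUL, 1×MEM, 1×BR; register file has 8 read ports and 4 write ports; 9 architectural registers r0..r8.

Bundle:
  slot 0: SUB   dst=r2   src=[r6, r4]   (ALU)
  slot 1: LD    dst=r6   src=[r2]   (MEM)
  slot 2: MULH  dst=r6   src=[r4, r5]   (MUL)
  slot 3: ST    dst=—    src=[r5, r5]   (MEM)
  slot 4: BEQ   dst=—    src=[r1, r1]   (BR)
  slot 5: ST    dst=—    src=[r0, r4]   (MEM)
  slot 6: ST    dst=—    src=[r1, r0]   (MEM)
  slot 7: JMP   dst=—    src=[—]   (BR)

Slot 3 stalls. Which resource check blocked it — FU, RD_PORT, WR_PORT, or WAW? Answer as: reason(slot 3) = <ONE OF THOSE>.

slot 0 (ALU): ISSUE — free A1,Mu1,Ld1,B1 rp6 wp3
slot 1 (MEM): ISSUE — free A1,Mu1,Ld0,B1 rp5 wp2
slot 2 (MUL): stall WAW — free A1,Mu1,Ld0,B1 rp5 wp2
slot 3 (MEM): stall FU — free A1,Mu1,Ld0,B1 rp5 wp2
slot 4 (BR): ISSUE — free A1,Mu1,Ld0,B0 rp4 wp2
slot 5 (MEM): stall FU — free A1,Mu1,Ld0,B0 rp4 wp2
slot 6 (MEM): stall FU — free A1,Mu1,Ld0,B0 rp4 wp2
slot 7 (BR): stall FU — free A1,Mu1,Ld0,B0 rp4 wp2

reason(slot 3) = FU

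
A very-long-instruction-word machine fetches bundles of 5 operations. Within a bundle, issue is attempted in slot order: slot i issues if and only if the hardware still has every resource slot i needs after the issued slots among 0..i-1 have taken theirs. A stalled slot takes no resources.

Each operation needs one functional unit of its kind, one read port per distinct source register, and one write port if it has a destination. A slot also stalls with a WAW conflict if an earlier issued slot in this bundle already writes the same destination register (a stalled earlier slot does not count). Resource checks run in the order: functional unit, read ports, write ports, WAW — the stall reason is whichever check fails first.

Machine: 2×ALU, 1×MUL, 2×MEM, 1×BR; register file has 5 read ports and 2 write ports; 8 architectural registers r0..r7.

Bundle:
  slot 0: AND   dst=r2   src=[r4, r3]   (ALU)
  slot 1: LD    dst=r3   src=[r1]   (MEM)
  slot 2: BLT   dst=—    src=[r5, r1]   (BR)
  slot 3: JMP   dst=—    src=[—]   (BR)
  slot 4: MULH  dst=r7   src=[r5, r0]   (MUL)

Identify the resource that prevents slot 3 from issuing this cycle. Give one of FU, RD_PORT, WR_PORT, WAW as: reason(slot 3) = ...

#0 ALU src=r4,r3 dispatched  <A:1 Mu:1 Ld:2 B:1 rd:3 wr:1>
#1 MEM src=r1 dispatched  <A:1 Mu:1 Ld:1 B:1 rd:2 wr:0>
#2 BR src=r5,r1 dispatched  <A:1 Mu:1 Ld:1 B:0 rd:0 wr:0>
#3 BR src=- held:FU  <A:1 Mu:1 Ld:1 B:0 rd:0 wr:0>
#4 MUL src=r5,r0 held:RD_PORT  <A:1 Mu:1 Ld:1 B:0 rd:0 wr:0>

reason(slot 3) = FU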